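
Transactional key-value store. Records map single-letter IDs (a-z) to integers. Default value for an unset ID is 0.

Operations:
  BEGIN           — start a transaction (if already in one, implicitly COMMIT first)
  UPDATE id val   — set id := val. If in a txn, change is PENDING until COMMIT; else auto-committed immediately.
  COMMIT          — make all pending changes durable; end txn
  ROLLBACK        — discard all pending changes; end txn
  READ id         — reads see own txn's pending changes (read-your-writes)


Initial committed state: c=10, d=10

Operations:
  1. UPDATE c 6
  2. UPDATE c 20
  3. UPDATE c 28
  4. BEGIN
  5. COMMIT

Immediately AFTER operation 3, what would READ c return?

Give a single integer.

Answer: 28

Derivation:
Initial committed: {c=10, d=10}
Op 1: UPDATE c=6 (auto-commit; committed c=6)
Op 2: UPDATE c=20 (auto-commit; committed c=20)
Op 3: UPDATE c=28 (auto-commit; committed c=28)
After op 3: visible(c) = 28 (pending={}, committed={c=28, d=10})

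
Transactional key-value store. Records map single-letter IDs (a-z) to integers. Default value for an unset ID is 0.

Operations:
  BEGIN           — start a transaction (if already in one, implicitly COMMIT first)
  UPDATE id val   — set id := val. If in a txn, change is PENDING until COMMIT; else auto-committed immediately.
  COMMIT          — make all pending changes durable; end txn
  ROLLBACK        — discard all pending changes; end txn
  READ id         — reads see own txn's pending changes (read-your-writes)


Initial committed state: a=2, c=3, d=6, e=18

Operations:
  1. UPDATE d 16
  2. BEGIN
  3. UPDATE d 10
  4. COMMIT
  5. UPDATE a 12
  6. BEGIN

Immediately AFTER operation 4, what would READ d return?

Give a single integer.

Answer: 10

Derivation:
Initial committed: {a=2, c=3, d=6, e=18}
Op 1: UPDATE d=16 (auto-commit; committed d=16)
Op 2: BEGIN: in_txn=True, pending={}
Op 3: UPDATE d=10 (pending; pending now {d=10})
Op 4: COMMIT: merged ['d'] into committed; committed now {a=2, c=3, d=10, e=18}
After op 4: visible(d) = 10 (pending={}, committed={a=2, c=3, d=10, e=18})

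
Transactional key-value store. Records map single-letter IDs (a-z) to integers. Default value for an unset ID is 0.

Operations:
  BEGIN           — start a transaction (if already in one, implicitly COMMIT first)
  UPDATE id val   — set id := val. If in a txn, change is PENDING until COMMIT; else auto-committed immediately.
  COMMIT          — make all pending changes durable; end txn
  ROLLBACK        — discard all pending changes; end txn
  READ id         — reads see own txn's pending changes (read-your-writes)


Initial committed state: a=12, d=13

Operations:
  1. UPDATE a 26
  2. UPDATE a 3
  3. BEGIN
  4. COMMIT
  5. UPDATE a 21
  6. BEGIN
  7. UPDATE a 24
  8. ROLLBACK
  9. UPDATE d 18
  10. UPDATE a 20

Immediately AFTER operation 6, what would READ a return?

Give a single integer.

Initial committed: {a=12, d=13}
Op 1: UPDATE a=26 (auto-commit; committed a=26)
Op 2: UPDATE a=3 (auto-commit; committed a=3)
Op 3: BEGIN: in_txn=True, pending={}
Op 4: COMMIT: merged [] into committed; committed now {a=3, d=13}
Op 5: UPDATE a=21 (auto-commit; committed a=21)
Op 6: BEGIN: in_txn=True, pending={}
After op 6: visible(a) = 21 (pending={}, committed={a=21, d=13})

Answer: 21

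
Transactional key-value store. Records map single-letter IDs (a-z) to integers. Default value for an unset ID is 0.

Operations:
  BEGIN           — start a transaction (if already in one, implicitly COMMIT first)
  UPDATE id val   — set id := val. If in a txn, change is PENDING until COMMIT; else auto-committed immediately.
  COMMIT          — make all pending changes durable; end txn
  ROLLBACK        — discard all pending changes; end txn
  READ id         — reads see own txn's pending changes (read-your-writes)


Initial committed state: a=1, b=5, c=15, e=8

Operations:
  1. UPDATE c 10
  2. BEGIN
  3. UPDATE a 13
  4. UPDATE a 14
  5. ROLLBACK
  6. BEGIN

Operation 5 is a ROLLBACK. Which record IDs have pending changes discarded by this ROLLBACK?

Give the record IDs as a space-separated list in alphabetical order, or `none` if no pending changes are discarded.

Answer: a

Derivation:
Initial committed: {a=1, b=5, c=15, e=8}
Op 1: UPDATE c=10 (auto-commit; committed c=10)
Op 2: BEGIN: in_txn=True, pending={}
Op 3: UPDATE a=13 (pending; pending now {a=13})
Op 4: UPDATE a=14 (pending; pending now {a=14})
Op 5: ROLLBACK: discarded pending ['a']; in_txn=False
Op 6: BEGIN: in_txn=True, pending={}
ROLLBACK at op 5 discards: ['a']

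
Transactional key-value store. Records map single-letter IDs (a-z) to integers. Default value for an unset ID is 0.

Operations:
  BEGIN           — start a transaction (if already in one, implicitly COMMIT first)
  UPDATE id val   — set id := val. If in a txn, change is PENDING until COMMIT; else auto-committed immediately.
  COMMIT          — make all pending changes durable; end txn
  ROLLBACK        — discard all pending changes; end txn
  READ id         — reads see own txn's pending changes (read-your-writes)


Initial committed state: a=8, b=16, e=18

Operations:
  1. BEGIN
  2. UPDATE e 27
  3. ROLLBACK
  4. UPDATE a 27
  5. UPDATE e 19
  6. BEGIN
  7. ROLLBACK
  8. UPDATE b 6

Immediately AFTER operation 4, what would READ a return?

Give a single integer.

Answer: 27

Derivation:
Initial committed: {a=8, b=16, e=18}
Op 1: BEGIN: in_txn=True, pending={}
Op 2: UPDATE e=27 (pending; pending now {e=27})
Op 3: ROLLBACK: discarded pending ['e']; in_txn=False
Op 4: UPDATE a=27 (auto-commit; committed a=27)
After op 4: visible(a) = 27 (pending={}, committed={a=27, b=16, e=18})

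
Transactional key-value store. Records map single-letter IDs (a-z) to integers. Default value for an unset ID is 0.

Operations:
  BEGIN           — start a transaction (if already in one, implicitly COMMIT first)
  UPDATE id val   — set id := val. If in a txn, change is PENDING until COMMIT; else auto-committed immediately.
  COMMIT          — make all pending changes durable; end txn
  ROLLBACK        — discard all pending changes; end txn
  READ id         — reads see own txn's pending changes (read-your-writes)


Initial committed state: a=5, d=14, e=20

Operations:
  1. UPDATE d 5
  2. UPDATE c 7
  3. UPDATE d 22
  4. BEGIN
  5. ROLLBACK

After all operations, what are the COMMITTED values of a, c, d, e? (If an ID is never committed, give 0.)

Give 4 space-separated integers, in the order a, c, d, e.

Initial committed: {a=5, d=14, e=20}
Op 1: UPDATE d=5 (auto-commit; committed d=5)
Op 2: UPDATE c=7 (auto-commit; committed c=7)
Op 3: UPDATE d=22 (auto-commit; committed d=22)
Op 4: BEGIN: in_txn=True, pending={}
Op 5: ROLLBACK: discarded pending []; in_txn=False
Final committed: {a=5, c=7, d=22, e=20}

Answer: 5 7 22 20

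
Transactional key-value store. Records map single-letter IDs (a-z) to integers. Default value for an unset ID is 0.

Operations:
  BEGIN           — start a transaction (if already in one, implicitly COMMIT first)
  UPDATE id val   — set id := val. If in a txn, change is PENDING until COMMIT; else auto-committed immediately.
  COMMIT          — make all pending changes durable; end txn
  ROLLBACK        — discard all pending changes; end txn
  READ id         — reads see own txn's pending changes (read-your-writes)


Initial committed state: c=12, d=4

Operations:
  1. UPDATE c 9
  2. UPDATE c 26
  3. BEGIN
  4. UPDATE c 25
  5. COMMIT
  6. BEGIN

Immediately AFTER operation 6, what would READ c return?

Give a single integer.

Answer: 25

Derivation:
Initial committed: {c=12, d=4}
Op 1: UPDATE c=9 (auto-commit; committed c=9)
Op 2: UPDATE c=26 (auto-commit; committed c=26)
Op 3: BEGIN: in_txn=True, pending={}
Op 4: UPDATE c=25 (pending; pending now {c=25})
Op 5: COMMIT: merged ['c'] into committed; committed now {c=25, d=4}
Op 6: BEGIN: in_txn=True, pending={}
After op 6: visible(c) = 25 (pending={}, committed={c=25, d=4})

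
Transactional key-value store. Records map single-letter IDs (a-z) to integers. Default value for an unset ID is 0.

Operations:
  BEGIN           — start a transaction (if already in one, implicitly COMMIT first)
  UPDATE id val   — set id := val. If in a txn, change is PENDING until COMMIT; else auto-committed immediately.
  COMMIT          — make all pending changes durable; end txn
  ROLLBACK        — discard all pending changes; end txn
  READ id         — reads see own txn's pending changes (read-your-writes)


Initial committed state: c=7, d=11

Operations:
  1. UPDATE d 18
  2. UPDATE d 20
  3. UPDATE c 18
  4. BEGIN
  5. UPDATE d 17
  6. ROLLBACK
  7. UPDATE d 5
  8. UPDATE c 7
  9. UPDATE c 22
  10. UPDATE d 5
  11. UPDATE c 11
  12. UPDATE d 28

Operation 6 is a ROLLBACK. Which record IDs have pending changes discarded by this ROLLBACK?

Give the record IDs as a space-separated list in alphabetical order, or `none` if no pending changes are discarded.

Answer: d

Derivation:
Initial committed: {c=7, d=11}
Op 1: UPDATE d=18 (auto-commit; committed d=18)
Op 2: UPDATE d=20 (auto-commit; committed d=20)
Op 3: UPDATE c=18 (auto-commit; committed c=18)
Op 4: BEGIN: in_txn=True, pending={}
Op 5: UPDATE d=17 (pending; pending now {d=17})
Op 6: ROLLBACK: discarded pending ['d']; in_txn=False
Op 7: UPDATE d=5 (auto-commit; committed d=5)
Op 8: UPDATE c=7 (auto-commit; committed c=7)
Op 9: UPDATE c=22 (auto-commit; committed c=22)
Op 10: UPDATE d=5 (auto-commit; committed d=5)
Op 11: UPDATE c=11 (auto-commit; committed c=11)
Op 12: UPDATE d=28 (auto-commit; committed d=28)
ROLLBACK at op 6 discards: ['d']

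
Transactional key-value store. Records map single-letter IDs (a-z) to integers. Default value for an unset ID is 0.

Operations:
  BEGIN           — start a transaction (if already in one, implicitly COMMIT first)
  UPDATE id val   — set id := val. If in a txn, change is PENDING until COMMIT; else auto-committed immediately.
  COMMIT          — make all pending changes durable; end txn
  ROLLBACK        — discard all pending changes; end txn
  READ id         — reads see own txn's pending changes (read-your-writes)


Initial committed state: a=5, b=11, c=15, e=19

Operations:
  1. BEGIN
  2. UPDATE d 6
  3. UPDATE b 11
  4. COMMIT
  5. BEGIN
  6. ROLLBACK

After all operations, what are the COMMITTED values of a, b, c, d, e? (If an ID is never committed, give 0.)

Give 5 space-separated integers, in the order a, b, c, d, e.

Initial committed: {a=5, b=11, c=15, e=19}
Op 1: BEGIN: in_txn=True, pending={}
Op 2: UPDATE d=6 (pending; pending now {d=6})
Op 3: UPDATE b=11 (pending; pending now {b=11, d=6})
Op 4: COMMIT: merged ['b', 'd'] into committed; committed now {a=5, b=11, c=15, d=6, e=19}
Op 5: BEGIN: in_txn=True, pending={}
Op 6: ROLLBACK: discarded pending []; in_txn=False
Final committed: {a=5, b=11, c=15, d=6, e=19}

Answer: 5 11 15 6 19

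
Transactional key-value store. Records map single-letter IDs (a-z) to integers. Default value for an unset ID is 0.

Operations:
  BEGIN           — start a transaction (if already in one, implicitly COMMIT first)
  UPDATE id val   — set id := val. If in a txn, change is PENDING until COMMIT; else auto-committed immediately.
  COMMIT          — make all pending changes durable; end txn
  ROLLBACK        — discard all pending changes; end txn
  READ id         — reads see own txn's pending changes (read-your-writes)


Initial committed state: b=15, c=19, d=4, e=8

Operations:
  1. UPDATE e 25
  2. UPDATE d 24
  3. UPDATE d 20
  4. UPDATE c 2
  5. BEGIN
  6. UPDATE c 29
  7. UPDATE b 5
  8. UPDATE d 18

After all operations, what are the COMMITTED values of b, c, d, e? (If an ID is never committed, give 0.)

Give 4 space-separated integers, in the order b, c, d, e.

Answer: 15 2 20 25

Derivation:
Initial committed: {b=15, c=19, d=4, e=8}
Op 1: UPDATE e=25 (auto-commit; committed e=25)
Op 2: UPDATE d=24 (auto-commit; committed d=24)
Op 3: UPDATE d=20 (auto-commit; committed d=20)
Op 4: UPDATE c=2 (auto-commit; committed c=2)
Op 5: BEGIN: in_txn=True, pending={}
Op 6: UPDATE c=29 (pending; pending now {c=29})
Op 7: UPDATE b=5 (pending; pending now {b=5, c=29})
Op 8: UPDATE d=18 (pending; pending now {b=5, c=29, d=18})
Final committed: {b=15, c=2, d=20, e=25}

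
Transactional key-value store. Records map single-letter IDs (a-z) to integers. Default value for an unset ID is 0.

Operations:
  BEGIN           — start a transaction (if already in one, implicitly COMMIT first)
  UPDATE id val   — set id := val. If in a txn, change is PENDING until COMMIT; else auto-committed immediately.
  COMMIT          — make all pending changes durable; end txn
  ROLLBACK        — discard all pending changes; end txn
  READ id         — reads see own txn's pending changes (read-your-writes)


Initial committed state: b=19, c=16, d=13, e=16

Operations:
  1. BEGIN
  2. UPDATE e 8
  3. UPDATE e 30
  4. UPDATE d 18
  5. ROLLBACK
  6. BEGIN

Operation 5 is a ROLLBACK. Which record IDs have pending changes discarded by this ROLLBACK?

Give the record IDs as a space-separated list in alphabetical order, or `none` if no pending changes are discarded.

Answer: d e

Derivation:
Initial committed: {b=19, c=16, d=13, e=16}
Op 1: BEGIN: in_txn=True, pending={}
Op 2: UPDATE e=8 (pending; pending now {e=8})
Op 3: UPDATE e=30 (pending; pending now {e=30})
Op 4: UPDATE d=18 (pending; pending now {d=18, e=30})
Op 5: ROLLBACK: discarded pending ['d', 'e']; in_txn=False
Op 6: BEGIN: in_txn=True, pending={}
ROLLBACK at op 5 discards: ['d', 'e']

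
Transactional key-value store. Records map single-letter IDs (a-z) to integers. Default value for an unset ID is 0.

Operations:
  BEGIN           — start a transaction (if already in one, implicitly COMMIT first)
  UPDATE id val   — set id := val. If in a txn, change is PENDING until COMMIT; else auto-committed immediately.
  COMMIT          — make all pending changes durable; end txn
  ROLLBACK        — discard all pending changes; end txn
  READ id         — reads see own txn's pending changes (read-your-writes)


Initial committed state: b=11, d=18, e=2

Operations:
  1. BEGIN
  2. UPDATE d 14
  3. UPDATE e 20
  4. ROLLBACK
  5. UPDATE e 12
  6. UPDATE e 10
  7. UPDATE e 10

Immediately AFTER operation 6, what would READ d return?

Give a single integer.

Answer: 18

Derivation:
Initial committed: {b=11, d=18, e=2}
Op 1: BEGIN: in_txn=True, pending={}
Op 2: UPDATE d=14 (pending; pending now {d=14})
Op 3: UPDATE e=20 (pending; pending now {d=14, e=20})
Op 4: ROLLBACK: discarded pending ['d', 'e']; in_txn=False
Op 5: UPDATE e=12 (auto-commit; committed e=12)
Op 6: UPDATE e=10 (auto-commit; committed e=10)
After op 6: visible(d) = 18 (pending={}, committed={b=11, d=18, e=10})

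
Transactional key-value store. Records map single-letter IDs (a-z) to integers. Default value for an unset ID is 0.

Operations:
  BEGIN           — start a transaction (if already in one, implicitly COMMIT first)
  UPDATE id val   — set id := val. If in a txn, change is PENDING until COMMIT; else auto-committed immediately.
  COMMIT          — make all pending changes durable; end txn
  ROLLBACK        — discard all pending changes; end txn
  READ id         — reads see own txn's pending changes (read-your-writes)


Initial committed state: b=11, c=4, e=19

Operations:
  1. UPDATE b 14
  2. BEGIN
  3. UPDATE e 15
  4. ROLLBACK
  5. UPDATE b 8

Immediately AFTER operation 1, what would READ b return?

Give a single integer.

Initial committed: {b=11, c=4, e=19}
Op 1: UPDATE b=14 (auto-commit; committed b=14)
After op 1: visible(b) = 14 (pending={}, committed={b=14, c=4, e=19})

Answer: 14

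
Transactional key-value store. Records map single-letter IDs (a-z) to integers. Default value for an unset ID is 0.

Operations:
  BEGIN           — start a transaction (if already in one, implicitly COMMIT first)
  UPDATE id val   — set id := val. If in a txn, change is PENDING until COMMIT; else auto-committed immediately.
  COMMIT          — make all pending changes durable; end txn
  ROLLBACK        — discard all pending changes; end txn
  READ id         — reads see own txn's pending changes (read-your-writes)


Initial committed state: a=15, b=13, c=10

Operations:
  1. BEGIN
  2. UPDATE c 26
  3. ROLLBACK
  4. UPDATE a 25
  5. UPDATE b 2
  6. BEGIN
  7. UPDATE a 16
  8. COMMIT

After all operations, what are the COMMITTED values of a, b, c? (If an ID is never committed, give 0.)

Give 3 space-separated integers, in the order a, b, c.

Initial committed: {a=15, b=13, c=10}
Op 1: BEGIN: in_txn=True, pending={}
Op 2: UPDATE c=26 (pending; pending now {c=26})
Op 3: ROLLBACK: discarded pending ['c']; in_txn=False
Op 4: UPDATE a=25 (auto-commit; committed a=25)
Op 5: UPDATE b=2 (auto-commit; committed b=2)
Op 6: BEGIN: in_txn=True, pending={}
Op 7: UPDATE a=16 (pending; pending now {a=16})
Op 8: COMMIT: merged ['a'] into committed; committed now {a=16, b=2, c=10}
Final committed: {a=16, b=2, c=10}

Answer: 16 2 10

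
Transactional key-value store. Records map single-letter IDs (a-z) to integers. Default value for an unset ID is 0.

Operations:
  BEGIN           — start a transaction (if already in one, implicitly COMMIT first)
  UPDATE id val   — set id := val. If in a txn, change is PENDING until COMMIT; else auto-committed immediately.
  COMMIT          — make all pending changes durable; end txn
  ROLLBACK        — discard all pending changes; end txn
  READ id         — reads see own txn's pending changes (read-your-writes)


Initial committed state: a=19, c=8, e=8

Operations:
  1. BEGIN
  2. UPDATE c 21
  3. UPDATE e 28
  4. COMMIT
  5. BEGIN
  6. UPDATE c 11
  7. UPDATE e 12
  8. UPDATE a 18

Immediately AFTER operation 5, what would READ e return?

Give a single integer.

Answer: 28

Derivation:
Initial committed: {a=19, c=8, e=8}
Op 1: BEGIN: in_txn=True, pending={}
Op 2: UPDATE c=21 (pending; pending now {c=21})
Op 3: UPDATE e=28 (pending; pending now {c=21, e=28})
Op 4: COMMIT: merged ['c', 'e'] into committed; committed now {a=19, c=21, e=28}
Op 5: BEGIN: in_txn=True, pending={}
After op 5: visible(e) = 28 (pending={}, committed={a=19, c=21, e=28})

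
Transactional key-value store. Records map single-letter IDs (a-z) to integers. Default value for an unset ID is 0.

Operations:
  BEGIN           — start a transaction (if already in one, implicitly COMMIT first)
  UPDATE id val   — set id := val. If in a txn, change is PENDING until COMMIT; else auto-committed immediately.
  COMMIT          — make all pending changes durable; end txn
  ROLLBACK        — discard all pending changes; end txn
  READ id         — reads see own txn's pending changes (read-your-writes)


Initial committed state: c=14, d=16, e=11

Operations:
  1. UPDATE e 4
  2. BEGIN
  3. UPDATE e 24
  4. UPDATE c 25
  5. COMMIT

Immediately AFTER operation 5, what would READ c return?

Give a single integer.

Initial committed: {c=14, d=16, e=11}
Op 1: UPDATE e=4 (auto-commit; committed e=4)
Op 2: BEGIN: in_txn=True, pending={}
Op 3: UPDATE e=24 (pending; pending now {e=24})
Op 4: UPDATE c=25 (pending; pending now {c=25, e=24})
Op 5: COMMIT: merged ['c', 'e'] into committed; committed now {c=25, d=16, e=24}
After op 5: visible(c) = 25 (pending={}, committed={c=25, d=16, e=24})

Answer: 25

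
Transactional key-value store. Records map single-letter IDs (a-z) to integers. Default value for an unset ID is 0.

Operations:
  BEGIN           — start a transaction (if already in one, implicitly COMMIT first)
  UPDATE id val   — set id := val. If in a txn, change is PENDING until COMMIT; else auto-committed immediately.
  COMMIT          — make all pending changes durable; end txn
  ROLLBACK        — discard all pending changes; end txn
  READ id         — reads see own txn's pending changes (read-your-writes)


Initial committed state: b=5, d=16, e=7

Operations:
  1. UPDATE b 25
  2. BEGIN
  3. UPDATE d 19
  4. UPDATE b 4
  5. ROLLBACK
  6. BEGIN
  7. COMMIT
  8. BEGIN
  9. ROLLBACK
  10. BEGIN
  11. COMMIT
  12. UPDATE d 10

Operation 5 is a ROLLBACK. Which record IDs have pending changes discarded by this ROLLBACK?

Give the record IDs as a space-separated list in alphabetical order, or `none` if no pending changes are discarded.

Answer: b d

Derivation:
Initial committed: {b=5, d=16, e=7}
Op 1: UPDATE b=25 (auto-commit; committed b=25)
Op 2: BEGIN: in_txn=True, pending={}
Op 3: UPDATE d=19 (pending; pending now {d=19})
Op 4: UPDATE b=4 (pending; pending now {b=4, d=19})
Op 5: ROLLBACK: discarded pending ['b', 'd']; in_txn=False
Op 6: BEGIN: in_txn=True, pending={}
Op 7: COMMIT: merged [] into committed; committed now {b=25, d=16, e=7}
Op 8: BEGIN: in_txn=True, pending={}
Op 9: ROLLBACK: discarded pending []; in_txn=False
Op 10: BEGIN: in_txn=True, pending={}
Op 11: COMMIT: merged [] into committed; committed now {b=25, d=16, e=7}
Op 12: UPDATE d=10 (auto-commit; committed d=10)
ROLLBACK at op 5 discards: ['b', 'd']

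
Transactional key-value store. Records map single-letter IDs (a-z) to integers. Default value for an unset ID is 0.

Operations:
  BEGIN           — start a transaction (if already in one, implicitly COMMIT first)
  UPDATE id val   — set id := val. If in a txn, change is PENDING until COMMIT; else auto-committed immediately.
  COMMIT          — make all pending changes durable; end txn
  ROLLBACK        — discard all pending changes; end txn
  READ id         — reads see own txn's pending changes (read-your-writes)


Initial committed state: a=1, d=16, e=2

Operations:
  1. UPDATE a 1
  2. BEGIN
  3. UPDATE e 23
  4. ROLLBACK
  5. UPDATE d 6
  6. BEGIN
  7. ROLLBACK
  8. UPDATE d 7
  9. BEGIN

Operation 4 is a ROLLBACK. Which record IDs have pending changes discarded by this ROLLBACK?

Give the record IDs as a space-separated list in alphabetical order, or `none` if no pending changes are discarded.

Initial committed: {a=1, d=16, e=2}
Op 1: UPDATE a=1 (auto-commit; committed a=1)
Op 2: BEGIN: in_txn=True, pending={}
Op 3: UPDATE e=23 (pending; pending now {e=23})
Op 4: ROLLBACK: discarded pending ['e']; in_txn=False
Op 5: UPDATE d=6 (auto-commit; committed d=6)
Op 6: BEGIN: in_txn=True, pending={}
Op 7: ROLLBACK: discarded pending []; in_txn=False
Op 8: UPDATE d=7 (auto-commit; committed d=7)
Op 9: BEGIN: in_txn=True, pending={}
ROLLBACK at op 4 discards: ['e']

Answer: e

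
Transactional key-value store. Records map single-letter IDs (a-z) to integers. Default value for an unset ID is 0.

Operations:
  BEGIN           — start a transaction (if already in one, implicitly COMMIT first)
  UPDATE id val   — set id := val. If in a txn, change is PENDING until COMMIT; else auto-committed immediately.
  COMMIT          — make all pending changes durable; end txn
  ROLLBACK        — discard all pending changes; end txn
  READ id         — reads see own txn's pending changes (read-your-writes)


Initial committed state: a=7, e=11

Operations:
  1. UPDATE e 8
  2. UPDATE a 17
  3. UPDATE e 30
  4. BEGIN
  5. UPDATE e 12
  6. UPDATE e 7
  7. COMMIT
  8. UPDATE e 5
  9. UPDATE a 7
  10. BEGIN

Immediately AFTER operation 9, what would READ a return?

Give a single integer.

Initial committed: {a=7, e=11}
Op 1: UPDATE e=8 (auto-commit; committed e=8)
Op 2: UPDATE a=17 (auto-commit; committed a=17)
Op 3: UPDATE e=30 (auto-commit; committed e=30)
Op 4: BEGIN: in_txn=True, pending={}
Op 5: UPDATE e=12 (pending; pending now {e=12})
Op 6: UPDATE e=7 (pending; pending now {e=7})
Op 7: COMMIT: merged ['e'] into committed; committed now {a=17, e=7}
Op 8: UPDATE e=5 (auto-commit; committed e=5)
Op 9: UPDATE a=7 (auto-commit; committed a=7)
After op 9: visible(a) = 7 (pending={}, committed={a=7, e=5})

Answer: 7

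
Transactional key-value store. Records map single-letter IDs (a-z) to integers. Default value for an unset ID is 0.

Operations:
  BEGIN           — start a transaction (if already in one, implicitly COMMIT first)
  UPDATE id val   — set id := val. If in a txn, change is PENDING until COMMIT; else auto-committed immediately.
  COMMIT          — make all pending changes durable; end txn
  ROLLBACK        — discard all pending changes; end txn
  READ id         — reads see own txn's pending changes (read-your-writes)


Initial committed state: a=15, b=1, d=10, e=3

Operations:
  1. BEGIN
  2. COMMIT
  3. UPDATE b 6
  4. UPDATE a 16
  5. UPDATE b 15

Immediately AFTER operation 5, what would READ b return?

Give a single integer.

Initial committed: {a=15, b=1, d=10, e=3}
Op 1: BEGIN: in_txn=True, pending={}
Op 2: COMMIT: merged [] into committed; committed now {a=15, b=1, d=10, e=3}
Op 3: UPDATE b=6 (auto-commit; committed b=6)
Op 4: UPDATE a=16 (auto-commit; committed a=16)
Op 5: UPDATE b=15 (auto-commit; committed b=15)
After op 5: visible(b) = 15 (pending={}, committed={a=16, b=15, d=10, e=3})

Answer: 15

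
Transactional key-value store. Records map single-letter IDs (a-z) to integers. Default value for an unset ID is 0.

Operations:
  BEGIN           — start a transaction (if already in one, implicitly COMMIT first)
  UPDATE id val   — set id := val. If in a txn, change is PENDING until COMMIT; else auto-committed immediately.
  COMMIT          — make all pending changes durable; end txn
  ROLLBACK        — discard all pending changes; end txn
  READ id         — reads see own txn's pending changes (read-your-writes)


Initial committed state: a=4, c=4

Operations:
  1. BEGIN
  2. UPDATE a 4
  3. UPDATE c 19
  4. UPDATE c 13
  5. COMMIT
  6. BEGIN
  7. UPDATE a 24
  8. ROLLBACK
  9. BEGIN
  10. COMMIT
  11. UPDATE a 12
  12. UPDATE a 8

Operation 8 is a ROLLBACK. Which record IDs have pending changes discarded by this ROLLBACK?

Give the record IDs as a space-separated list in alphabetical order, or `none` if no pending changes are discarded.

Initial committed: {a=4, c=4}
Op 1: BEGIN: in_txn=True, pending={}
Op 2: UPDATE a=4 (pending; pending now {a=4})
Op 3: UPDATE c=19 (pending; pending now {a=4, c=19})
Op 4: UPDATE c=13 (pending; pending now {a=4, c=13})
Op 5: COMMIT: merged ['a', 'c'] into committed; committed now {a=4, c=13}
Op 6: BEGIN: in_txn=True, pending={}
Op 7: UPDATE a=24 (pending; pending now {a=24})
Op 8: ROLLBACK: discarded pending ['a']; in_txn=False
Op 9: BEGIN: in_txn=True, pending={}
Op 10: COMMIT: merged [] into committed; committed now {a=4, c=13}
Op 11: UPDATE a=12 (auto-commit; committed a=12)
Op 12: UPDATE a=8 (auto-commit; committed a=8)
ROLLBACK at op 8 discards: ['a']

Answer: a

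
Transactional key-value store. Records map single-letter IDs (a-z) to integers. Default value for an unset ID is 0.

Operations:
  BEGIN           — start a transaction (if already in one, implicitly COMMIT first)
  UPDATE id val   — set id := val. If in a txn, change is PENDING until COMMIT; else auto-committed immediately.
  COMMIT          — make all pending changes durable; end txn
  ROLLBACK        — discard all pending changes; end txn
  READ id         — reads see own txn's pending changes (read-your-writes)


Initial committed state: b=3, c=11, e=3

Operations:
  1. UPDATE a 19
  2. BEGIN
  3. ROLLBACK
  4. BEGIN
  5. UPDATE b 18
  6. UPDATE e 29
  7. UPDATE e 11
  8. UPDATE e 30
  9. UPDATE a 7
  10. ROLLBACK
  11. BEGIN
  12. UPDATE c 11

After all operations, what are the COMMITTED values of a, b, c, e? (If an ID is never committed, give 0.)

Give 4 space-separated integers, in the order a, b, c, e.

Initial committed: {b=3, c=11, e=3}
Op 1: UPDATE a=19 (auto-commit; committed a=19)
Op 2: BEGIN: in_txn=True, pending={}
Op 3: ROLLBACK: discarded pending []; in_txn=False
Op 4: BEGIN: in_txn=True, pending={}
Op 5: UPDATE b=18 (pending; pending now {b=18})
Op 6: UPDATE e=29 (pending; pending now {b=18, e=29})
Op 7: UPDATE e=11 (pending; pending now {b=18, e=11})
Op 8: UPDATE e=30 (pending; pending now {b=18, e=30})
Op 9: UPDATE a=7 (pending; pending now {a=7, b=18, e=30})
Op 10: ROLLBACK: discarded pending ['a', 'b', 'e']; in_txn=False
Op 11: BEGIN: in_txn=True, pending={}
Op 12: UPDATE c=11 (pending; pending now {c=11})
Final committed: {a=19, b=3, c=11, e=3}

Answer: 19 3 11 3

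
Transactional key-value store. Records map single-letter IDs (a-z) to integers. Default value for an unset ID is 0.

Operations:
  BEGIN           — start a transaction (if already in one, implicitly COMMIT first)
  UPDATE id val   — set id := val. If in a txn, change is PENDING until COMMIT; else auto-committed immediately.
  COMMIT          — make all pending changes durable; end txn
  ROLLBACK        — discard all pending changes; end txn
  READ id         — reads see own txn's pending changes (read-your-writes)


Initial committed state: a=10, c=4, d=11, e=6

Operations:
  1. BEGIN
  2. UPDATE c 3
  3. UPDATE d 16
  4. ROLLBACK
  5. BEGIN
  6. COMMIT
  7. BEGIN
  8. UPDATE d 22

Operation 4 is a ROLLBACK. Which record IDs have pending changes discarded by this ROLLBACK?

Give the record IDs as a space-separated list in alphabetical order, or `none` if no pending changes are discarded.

Answer: c d

Derivation:
Initial committed: {a=10, c=4, d=11, e=6}
Op 1: BEGIN: in_txn=True, pending={}
Op 2: UPDATE c=3 (pending; pending now {c=3})
Op 3: UPDATE d=16 (pending; pending now {c=3, d=16})
Op 4: ROLLBACK: discarded pending ['c', 'd']; in_txn=False
Op 5: BEGIN: in_txn=True, pending={}
Op 6: COMMIT: merged [] into committed; committed now {a=10, c=4, d=11, e=6}
Op 7: BEGIN: in_txn=True, pending={}
Op 8: UPDATE d=22 (pending; pending now {d=22})
ROLLBACK at op 4 discards: ['c', 'd']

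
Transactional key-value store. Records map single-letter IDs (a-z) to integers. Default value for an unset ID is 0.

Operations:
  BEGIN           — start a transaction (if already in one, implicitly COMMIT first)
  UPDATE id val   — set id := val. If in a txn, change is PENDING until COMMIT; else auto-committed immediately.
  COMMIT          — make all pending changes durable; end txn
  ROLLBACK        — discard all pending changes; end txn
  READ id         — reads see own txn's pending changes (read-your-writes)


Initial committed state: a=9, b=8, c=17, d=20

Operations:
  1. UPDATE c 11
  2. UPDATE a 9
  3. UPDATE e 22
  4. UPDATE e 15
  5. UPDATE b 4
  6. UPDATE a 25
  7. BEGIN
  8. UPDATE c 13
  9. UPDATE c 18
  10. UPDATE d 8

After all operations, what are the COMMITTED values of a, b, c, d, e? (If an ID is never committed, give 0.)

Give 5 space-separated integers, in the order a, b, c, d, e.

Answer: 25 4 11 20 15

Derivation:
Initial committed: {a=9, b=8, c=17, d=20}
Op 1: UPDATE c=11 (auto-commit; committed c=11)
Op 2: UPDATE a=9 (auto-commit; committed a=9)
Op 3: UPDATE e=22 (auto-commit; committed e=22)
Op 4: UPDATE e=15 (auto-commit; committed e=15)
Op 5: UPDATE b=4 (auto-commit; committed b=4)
Op 6: UPDATE a=25 (auto-commit; committed a=25)
Op 7: BEGIN: in_txn=True, pending={}
Op 8: UPDATE c=13 (pending; pending now {c=13})
Op 9: UPDATE c=18 (pending; pending now {c=18})
Op 10: UPDATE d=8 (pending; pending now {c=18, d=8})
Final committed: {a=25, b=4, c=11, d=20, e=15}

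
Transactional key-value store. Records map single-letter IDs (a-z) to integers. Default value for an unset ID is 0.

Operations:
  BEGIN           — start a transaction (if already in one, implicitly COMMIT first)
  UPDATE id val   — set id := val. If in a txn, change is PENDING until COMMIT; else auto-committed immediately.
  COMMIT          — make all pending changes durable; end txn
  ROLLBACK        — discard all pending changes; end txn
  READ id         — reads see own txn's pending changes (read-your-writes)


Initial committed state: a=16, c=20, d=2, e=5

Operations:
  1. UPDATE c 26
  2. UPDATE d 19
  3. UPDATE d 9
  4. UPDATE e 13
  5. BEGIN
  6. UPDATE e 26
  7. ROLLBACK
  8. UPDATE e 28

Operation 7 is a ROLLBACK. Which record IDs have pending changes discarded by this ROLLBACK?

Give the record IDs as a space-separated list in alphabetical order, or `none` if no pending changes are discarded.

Answer: e

Derivation:
Initial committed: {a=16, c=20, d=2, e=5}
Op 1: UPDATE c=26 (auto-commit; committed c=26)
Op 2: UPDATE d=19 (auto-commit; committed d=19)
Op 3: UPDATE d=9 (auto-commit; committed d=9)
Op 4: UPDATE e=13 (auto-commit; committed e=13)
Op 5: BEGIN: in_txn=True, pending={}
Op 6: UPDATE e=26 (pending; pending now {e=26})
Op 7: ROLLBACK: discarded pending ['e']; in_txn=False
Op 8: UPDATE e=28 (auto-commit; committed e=28)
ROLLBACK at op 7 discards: ['e']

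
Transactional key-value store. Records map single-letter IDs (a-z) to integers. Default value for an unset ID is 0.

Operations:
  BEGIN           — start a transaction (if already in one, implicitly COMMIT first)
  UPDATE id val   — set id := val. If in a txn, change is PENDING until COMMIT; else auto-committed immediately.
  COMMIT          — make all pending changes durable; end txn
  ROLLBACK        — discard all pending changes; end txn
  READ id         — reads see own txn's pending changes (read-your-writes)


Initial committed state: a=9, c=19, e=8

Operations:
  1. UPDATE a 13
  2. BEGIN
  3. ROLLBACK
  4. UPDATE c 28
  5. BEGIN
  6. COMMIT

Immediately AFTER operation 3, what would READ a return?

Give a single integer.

Initial committed: {a=9, c=19, e=8}
Op 1: UPDATE a=13 (auto-commit; committed a=13)
Op 2: BEGIN: in_txn=True, pending={}
Op 3: ROLLBACK: discarded pending []; in_txn=False
After op 3: visible(a) = 13 (pending={}, committed={a=13, c=19, e=8})

Answer: 13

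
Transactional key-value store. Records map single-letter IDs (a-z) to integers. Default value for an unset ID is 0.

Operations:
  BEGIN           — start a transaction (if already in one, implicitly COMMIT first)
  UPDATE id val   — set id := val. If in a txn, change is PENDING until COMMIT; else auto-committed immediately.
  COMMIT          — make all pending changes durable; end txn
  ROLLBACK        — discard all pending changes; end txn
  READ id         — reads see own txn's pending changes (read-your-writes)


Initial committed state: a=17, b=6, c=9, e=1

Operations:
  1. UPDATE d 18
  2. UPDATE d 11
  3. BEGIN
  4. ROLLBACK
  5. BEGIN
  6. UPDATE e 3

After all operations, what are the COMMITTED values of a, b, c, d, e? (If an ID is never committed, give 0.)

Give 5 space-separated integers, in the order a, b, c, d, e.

Answer: 17 6 9 11 1

Derivation:
Initial committed: {a=17, b=6, c=9, e=1}
Op 1: UPDATE d=18 (auto-commit; committed d=18)
Op 2: UPDATE d=11 (auto-commit; committed d=11)
Op 3: BEGIN: in_txn=True, pending={}
Op 4: ROLLBACK: discarded pending []; in_txn=False
Op 5: BEGIN: in_txn=True, pending={}
Op 6: UPDATE e=3 (pending; pending now {e=3})
Final committed: {a=17, b=6, c=9, d=11, e=1}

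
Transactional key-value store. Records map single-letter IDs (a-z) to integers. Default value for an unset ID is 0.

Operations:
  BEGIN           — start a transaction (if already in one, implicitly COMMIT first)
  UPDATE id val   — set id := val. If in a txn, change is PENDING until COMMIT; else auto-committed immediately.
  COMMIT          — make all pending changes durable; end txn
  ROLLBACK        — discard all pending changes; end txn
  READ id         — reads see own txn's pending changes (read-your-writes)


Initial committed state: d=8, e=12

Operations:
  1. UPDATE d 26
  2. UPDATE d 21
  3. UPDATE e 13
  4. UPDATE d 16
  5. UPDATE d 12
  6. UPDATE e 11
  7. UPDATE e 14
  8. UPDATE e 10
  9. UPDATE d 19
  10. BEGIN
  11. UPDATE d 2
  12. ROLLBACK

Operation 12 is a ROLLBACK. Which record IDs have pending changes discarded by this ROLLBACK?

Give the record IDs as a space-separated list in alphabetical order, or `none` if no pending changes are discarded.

Initial committed: {d=8, e=12}
Op 1: UPDATE d=26 (auto-commit; committed d=26)
Op 2: UPDATE d=21 (auto-commit; committed d=21)
Op 3: UPDATE e=13 (auto-commit; committed e=13)
Op 4: UPDATE d=16 (auto-commit; committed d=16)
Op 5: UPDATE d=12 (auto-commit; committed d=12)
Op 6: UPDATE e=11 (auto-commit; committed e=11)
Op 7: UPDATE e=14 (auto-commit; committed e=14)
Op 8: UPDATE e=10 (auto-commit; committed e=10)
Op 9: UPDATE d=19 (auto-commit; committed d=19)
Op 10: BEGIN: in_txn=True, pending={}
Op 11: UPDATE d=2 (pending; pending now {d=2})
Op 12: ROLLBACK: discarded pending ['d']; in_txn=False
ROLLBACK at op 12 discards: ['d']

Answer: d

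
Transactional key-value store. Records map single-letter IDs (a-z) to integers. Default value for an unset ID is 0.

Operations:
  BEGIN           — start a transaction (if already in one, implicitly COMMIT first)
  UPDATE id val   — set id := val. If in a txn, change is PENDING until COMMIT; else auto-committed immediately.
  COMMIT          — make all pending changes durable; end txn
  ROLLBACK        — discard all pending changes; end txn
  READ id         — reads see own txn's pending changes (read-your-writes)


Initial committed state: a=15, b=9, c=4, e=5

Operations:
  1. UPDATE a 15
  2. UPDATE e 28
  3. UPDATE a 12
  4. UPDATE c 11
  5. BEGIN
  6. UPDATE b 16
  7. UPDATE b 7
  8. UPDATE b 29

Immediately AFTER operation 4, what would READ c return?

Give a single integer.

Initial committed: {a=15, b=9, c=4, e=5}
Op 1: UPDATE a=15 (auto-commit; committed a=15)
Op 2: UPDATE e=28 (auto-commit; committed e=28)
Op 3: UPDATE a=12 (auto-commit; committed a=12)
Op 4: UPDATE c=11 (auto-commit; committed c=11)
After op 4: visible(c) = 11 (pending={}, committed={a=12, b=9, c=11, e=28})

Answer: 11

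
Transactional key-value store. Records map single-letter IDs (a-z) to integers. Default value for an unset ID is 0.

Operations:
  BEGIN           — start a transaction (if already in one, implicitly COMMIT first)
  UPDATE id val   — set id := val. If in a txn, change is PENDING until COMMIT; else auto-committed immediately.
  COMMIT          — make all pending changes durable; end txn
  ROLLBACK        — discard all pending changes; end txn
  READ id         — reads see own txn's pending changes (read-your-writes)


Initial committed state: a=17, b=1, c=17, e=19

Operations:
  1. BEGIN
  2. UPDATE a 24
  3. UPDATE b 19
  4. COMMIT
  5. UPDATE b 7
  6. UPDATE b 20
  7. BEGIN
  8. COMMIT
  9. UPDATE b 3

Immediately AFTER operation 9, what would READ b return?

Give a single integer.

Answer: 3

Derivation:
Initial committed: {a=17, b=1, c=17, e=19}
Op 1: BEGIN: in_txn=True, pending={}
Op 2: UPDATE a=24 (pending; pending now {a=24})
Op 3: UPDATE b=19 (pending; pending now {a=24, b=19})
Op 4: COMMIT: merged ['a', 'b'] into committed; committed now {a=24, b=19, c=17, e=19}
Op 5: UPDATE b=7 (auto-commit; committed b=7)
Op 6: UPDATE b=20 (auto-commit; committed b=20)
Op 7: BEGIN: in_txn=True, pending={}
Op 8: COMMIT: merged [] into committed; committed now {a=24, b=20, c=17, e=19}
Op 9: UPDATE b=3 (auto-commit; committed b=3)
After op 9: visible(b) = 3 (pending={}, committed={a=24, b=3, c=17, e=19})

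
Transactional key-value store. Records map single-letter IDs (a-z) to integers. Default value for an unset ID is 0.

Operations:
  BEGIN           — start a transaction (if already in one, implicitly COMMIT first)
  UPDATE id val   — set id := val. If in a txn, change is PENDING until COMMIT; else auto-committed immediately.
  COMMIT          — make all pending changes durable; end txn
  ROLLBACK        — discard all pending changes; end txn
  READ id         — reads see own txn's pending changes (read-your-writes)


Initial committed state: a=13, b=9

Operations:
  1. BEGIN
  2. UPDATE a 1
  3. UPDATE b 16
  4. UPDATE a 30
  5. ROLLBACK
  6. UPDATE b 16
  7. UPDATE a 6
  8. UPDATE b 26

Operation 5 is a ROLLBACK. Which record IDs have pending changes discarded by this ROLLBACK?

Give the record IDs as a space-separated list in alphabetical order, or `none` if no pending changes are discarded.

Answer: a b

Derivation:
Initial committed: {a=13, b=9}
Op 1: BEGIN: in_txn=True, pending={}
Op 2: UPDATE a=1 (pending; pending now {a=1})
Op 3: UPDATE b=16 (pending; pending now {a=1, b=16})
Op 4: UPDATE a=30 (pending; pending now {a=30, b=16})
Op 5: ROLLBACK: discarded pending ['a', 'b']; in_txn=False
Op 6: UPDATE b=16 (auto-commit; committed b=16)
Op 7: UPDATE a=6 (auto-commit; committed a=6)
Op 8: UPDATE b=26 (auto-commit; committed b=26)
ROLLBACK at op 5 discards: ['a', 'b']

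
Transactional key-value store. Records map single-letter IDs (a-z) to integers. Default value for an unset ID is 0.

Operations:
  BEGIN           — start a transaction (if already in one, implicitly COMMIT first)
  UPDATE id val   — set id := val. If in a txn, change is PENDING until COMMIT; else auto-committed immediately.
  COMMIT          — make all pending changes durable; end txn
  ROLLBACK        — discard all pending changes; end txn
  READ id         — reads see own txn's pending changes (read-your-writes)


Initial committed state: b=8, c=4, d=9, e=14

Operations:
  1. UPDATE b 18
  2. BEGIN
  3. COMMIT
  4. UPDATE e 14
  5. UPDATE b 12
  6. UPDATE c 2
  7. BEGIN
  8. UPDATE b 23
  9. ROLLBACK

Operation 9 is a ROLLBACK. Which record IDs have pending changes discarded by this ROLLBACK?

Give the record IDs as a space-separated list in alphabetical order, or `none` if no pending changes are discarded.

Initial committed: {b=8, c=4, d=9, e=14}
Op 1: UPDATE b=18 (auto-commit; committed b=18)
Op 2: BEGIN: in_txn=True, pending={}
Op 3: COMMIT: merged [] into committed; committed now {b=18, c=4, d=9, e=14}
Op 4: UPDATE e=14 (auto-commit; committed e=14)
Op 5: UPDATE b=12 (auto-commit; committed b=12)
Op 6: UPDATE c=2 (auto-commit; committed c=2)
Op 7: BEGIN: in_txn=True, pending={}
Op 8: UPDATE b=23 (pending; pending now {b=23})
Op 9: ROLLBACK: discarded pending ['b']; in_txn=False
ROLLBACK at op 9 discards: ['b']

Answer: b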